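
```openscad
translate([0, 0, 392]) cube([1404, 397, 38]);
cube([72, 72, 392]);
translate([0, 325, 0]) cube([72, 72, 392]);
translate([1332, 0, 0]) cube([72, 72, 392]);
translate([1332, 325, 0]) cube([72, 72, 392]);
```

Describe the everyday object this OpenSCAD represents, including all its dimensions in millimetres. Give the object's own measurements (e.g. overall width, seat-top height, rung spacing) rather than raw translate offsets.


A long wooden bench with a 1404 mm (x) × 397 mm (y) seat, 38 mm thick, its top surface 430 mm above the floor. Four 72 mm square legs at the seat corners, flush with the edges, run from z = 0 to the seat underside.


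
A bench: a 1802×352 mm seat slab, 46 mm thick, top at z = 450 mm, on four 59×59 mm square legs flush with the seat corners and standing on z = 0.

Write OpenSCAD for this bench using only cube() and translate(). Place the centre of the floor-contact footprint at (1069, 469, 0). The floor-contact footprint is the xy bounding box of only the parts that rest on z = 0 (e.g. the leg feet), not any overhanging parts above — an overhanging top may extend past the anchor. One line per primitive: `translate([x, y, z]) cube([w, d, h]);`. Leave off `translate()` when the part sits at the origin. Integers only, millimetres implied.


// leg_h = 450 − 46 = 404
translate([168, 293, 404]) cube([1802, 352, 46]);
translate([168, 293, 0]) cube([59, 59, 404]);
translate([168, 586, 0]) cube([59, 59, 404]);
translate([1911, 293, 0]) cube([59, 59, 404]);
translate([1911, 586, 0]) cube([59, 59, 404]);


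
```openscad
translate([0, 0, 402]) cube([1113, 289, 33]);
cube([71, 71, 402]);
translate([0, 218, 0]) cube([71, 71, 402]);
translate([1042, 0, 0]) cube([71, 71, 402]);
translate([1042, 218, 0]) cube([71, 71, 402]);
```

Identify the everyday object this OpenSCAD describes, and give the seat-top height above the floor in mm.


A bench. The seat-top height is 435 mm.

A long slab on four corner posts — a bench. The slab sits at z = 402 with thickness 33, so the top is 402 + 33 = 435 mm.


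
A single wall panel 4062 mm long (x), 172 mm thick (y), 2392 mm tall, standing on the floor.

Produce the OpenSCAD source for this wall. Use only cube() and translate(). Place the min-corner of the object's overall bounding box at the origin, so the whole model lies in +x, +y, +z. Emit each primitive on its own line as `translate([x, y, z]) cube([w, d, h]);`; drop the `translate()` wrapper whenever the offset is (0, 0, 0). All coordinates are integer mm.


cube([4062, 172, 2392]);


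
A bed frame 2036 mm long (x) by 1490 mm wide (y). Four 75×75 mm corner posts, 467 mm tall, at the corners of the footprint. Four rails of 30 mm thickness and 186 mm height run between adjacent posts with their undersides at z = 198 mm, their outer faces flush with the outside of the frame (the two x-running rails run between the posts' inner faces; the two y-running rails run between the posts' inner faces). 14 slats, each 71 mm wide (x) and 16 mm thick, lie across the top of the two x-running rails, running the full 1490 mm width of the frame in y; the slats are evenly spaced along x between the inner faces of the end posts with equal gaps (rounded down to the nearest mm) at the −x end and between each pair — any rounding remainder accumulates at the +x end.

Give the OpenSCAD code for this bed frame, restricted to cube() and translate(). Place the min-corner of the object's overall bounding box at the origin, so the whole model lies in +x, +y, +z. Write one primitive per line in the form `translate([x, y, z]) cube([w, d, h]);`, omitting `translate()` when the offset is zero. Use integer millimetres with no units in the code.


cube([75, 75, 467]);
translate([0, 1415, 0]) cube([75, 75, 467]);
translate([1961, 0, 0]) cube([75, 75, 467]);
translate([1961, 1415, 0]) cube([75, 75, 467]);
translate([75, 0, 198]) cube([1886, 30, 186]);
translate([75, 1460, 198]) cube([1886, 30, 186]);
translate([0, 75, 198]) cube([30, 1340, 186]);
translate([2006, 75, 198]) cube([30, 1340, 186]);
translate([134, 0, 384]) cube([71, 1490, 16]);
translate([264, 0, 384]) cube([71, 1490, 16]);
translate([394, 0, 384]) cube([71, 1490, 16]);
translate([524, 0, 384]) cube([71, 1490, 16]);
translate([654, 0, 384]) cube([71, 1490, 16]);
translate([784, 0, 384]) cube([71, 1490, 16]);
translate([914, 0, 384]) cube([71, 1490, 16]);
translate([1044, 0, 384]) cube([71, 1490, 16]);
translate([1174, 0, 384]) cube([71, 1490, 16]);
translate([1304, 0, 384]) cube([71, 1490, 16]);
translate([1434, 0, 384]) cube([71, 1490, 16]);
translate([1564, 0, 384]) cube([71, 1490, 16]);
translate([1694, 0, 384]) cube([71, 1490, 16]);
translate([1824, 0, 384]) cube([71, 1490, 16]);


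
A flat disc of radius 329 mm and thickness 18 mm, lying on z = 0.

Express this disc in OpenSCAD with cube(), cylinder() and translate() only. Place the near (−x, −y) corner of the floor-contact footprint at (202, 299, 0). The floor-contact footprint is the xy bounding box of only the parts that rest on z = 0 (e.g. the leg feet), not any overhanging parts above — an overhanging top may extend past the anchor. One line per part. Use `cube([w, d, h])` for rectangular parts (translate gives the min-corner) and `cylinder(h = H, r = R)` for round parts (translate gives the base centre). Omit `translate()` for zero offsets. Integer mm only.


translate([531, 628, 0]) cylinder(h = 18, r = 329);


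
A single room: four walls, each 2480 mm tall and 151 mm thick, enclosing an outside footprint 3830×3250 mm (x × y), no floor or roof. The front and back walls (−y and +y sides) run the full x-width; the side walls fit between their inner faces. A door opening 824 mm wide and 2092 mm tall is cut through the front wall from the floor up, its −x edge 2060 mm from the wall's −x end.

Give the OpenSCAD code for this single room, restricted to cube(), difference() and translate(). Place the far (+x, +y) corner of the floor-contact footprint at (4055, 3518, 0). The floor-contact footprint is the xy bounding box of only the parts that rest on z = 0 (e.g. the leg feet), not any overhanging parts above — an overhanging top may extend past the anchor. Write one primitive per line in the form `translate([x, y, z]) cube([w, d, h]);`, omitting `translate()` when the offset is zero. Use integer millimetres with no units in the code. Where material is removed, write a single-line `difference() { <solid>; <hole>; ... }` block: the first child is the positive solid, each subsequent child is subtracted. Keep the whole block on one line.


difference() { translate([225, 268, 0]) cube([3830, 151, 2480]); translate([2285, 268, 0]) cube([824, 151, 2092]); }
translate([225, 3367, 0]) cube([3830, 151, 2480]);
translate([225, 419, 0]) cube([151, 2948, 2480]);
translate([3904, 419, 0]) cube([151, 2948, 2480]);


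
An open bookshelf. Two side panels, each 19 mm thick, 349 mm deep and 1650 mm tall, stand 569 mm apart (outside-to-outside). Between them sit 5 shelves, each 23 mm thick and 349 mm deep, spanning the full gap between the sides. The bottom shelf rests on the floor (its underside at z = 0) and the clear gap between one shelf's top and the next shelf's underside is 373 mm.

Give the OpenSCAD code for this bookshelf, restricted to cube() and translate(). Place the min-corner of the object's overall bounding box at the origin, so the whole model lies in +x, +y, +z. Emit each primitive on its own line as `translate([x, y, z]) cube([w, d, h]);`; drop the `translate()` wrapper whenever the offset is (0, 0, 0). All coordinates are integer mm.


cube([19, 349, 1650]);
translate([550, 0, 0]) cube([19, 349, 1650]);
translate([19, 0, 0]) cube([531, 349, 23]);
translate([19, 0, 396]) cube([531, 349, 23]);
translate([19, 0, 792]) cube([531, 349, 23]);
translate([19, 0, 1188]) cube([531, 349, 23]);
translate([19, 0, 1584]) cube([531, 349, 23]);


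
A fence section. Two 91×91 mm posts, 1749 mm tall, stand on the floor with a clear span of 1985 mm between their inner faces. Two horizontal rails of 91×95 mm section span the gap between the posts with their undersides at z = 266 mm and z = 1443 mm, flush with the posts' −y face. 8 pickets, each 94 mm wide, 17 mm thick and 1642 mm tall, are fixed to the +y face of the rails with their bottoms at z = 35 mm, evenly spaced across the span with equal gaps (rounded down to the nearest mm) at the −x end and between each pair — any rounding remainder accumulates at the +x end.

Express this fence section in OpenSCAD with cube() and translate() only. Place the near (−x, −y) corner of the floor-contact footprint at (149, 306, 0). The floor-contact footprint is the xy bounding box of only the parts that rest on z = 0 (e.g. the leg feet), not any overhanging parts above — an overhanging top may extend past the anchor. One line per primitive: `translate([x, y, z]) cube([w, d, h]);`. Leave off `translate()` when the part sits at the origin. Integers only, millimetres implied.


translate([149, 306, 0]) cube([91, 91, 1749]);
translate([2225, 306, 0]) cube([91, 91, 1749]);
translate([240, 306, 266]) cube([1985, 91, 95]);
translate([240, 306, 1443]) cube([1985, 91, 95]);
translate([377, 397, 35]) cube([94, 17, 1642]);
translate([608, 397, 35]) cube([94, 17, 1642]);
translate([839, 397, 35]) cube([94, 17, 1642]);
translate([1070, 397, 35]) cube([94, 17, 1642]);
translate([1301, 397, 35]) cube([94, 17, 1642]);
translate([1532, 397, 35]) cube([94, 17, 1642]);
translate([1763, 397, 35]) cube([94, 17, 1642]);
translate([1994, 397, 35]) cube([94, 17, 1642]);


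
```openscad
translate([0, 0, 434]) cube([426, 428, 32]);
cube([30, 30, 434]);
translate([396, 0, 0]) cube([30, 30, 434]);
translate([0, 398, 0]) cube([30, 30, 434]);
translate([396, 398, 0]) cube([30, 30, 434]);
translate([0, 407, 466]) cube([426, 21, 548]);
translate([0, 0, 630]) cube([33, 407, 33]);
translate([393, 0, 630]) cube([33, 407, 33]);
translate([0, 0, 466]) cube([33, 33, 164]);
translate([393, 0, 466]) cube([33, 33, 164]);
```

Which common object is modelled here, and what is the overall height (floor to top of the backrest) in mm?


A chair. The overall height is 1014 mm.

A slab on four corner posts with a tall panel at the back — a chair. The seat slab sits at z = 434 with thickness 32, and the 548 mm backrest starts at the seat top, so the overall height is 434 + 32 + 548 = 1014 mm.


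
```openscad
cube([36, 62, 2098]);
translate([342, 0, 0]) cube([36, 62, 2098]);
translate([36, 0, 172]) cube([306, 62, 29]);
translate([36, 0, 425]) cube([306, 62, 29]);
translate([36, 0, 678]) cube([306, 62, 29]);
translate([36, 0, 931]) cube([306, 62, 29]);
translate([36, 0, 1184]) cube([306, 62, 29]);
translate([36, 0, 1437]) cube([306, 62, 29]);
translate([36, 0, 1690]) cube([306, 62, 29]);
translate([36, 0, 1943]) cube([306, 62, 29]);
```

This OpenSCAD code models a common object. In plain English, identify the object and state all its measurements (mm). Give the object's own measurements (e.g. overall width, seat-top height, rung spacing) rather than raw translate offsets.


A straight ladder. Two 36×62 mm vertical rails, 2098 mm tall, stand 378 mm apart (outside-to-outside) with their front faces coplanar on the −y side. 8 rungs, each 62 mm deep and 29 mm tall, span between the inner faces of the rails, front faces flush with the rails. The lowest rung's underside is at z = 172 mm and rungs are spaced 253 mm apart (underside to underside).


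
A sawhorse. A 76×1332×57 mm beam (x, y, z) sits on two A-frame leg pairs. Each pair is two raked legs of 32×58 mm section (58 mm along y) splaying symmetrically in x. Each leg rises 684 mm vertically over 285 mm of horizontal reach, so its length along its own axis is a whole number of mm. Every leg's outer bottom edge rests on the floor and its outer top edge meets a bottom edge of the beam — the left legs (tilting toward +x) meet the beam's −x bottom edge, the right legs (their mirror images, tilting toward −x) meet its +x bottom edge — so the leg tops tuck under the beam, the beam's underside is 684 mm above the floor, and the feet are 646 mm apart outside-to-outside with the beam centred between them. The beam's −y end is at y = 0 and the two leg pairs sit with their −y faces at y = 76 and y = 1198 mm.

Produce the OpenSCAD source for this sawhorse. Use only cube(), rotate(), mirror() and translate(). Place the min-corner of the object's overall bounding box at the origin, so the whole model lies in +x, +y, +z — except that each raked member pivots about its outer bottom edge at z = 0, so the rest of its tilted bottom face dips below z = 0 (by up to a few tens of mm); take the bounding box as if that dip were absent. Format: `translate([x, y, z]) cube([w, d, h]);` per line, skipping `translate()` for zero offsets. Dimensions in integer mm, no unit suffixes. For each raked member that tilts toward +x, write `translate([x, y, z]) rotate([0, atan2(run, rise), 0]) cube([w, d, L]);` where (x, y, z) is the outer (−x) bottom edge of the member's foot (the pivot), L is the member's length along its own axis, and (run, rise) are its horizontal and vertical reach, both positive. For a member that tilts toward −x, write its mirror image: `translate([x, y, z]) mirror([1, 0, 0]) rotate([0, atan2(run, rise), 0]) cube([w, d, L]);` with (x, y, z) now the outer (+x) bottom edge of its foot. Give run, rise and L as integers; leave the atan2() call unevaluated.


// leg length = √(285² + 684²) = 741
// right-leg outer foot x = 2·285 + 76 = 646
// beam min-corner = (285, 0, 684)
translate([285, 0, 684]) cube([76, 1332, 57]);
translate([0, 76, 0]) rotate([0, atan2(285, 684), 0]) cube([32, 58, 741]);
translate([646, 76, 0]) mirror([1, 0, 0]) rotate([0, atan2(285, 684), 0]) cube([32, 58, 741]);
translate([0, 1198, 0]) rotate([0, atan2(285, 684), 0]) cube([32, 58, 741]);
translate([646, 1198, 0]) mirror([1, 0, 0]) rotate([0, atan2(285, 684), 0]) cube([32, 58, 741]);


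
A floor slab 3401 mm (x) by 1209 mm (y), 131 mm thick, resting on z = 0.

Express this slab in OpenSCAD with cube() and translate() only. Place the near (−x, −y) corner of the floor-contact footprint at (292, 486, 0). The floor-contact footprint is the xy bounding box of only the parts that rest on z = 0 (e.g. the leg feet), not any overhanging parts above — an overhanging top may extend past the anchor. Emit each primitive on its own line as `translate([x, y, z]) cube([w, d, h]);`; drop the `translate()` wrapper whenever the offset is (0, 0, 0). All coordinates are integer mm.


translate([292, 486, 0]) cube([3401, 1209, 131]);


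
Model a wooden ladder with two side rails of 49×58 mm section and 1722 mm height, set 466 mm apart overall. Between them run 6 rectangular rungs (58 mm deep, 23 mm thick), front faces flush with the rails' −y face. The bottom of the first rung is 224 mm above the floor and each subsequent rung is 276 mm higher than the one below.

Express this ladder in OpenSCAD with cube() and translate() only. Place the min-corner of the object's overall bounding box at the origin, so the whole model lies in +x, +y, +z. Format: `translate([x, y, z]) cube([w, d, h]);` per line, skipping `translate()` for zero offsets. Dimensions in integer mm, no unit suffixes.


cube([49, 58, 1722]);
translate([417, 0, 0]) cube([49, 58, 1722]);
translate([49, 0, 224]) cube([368, 58, 23]);
translate([49, 0, 500]) cube([368, 58, 23]);
translate([49, 0, 776]) cube([368, 58, 23]);
translate([49, 0, 1052]) cube([368, 58, 23]);
translate([49, 0, 1328]) cube([368, 58, 23]);
translate([49, 0, 1604]) cube([368, 58, 23]);


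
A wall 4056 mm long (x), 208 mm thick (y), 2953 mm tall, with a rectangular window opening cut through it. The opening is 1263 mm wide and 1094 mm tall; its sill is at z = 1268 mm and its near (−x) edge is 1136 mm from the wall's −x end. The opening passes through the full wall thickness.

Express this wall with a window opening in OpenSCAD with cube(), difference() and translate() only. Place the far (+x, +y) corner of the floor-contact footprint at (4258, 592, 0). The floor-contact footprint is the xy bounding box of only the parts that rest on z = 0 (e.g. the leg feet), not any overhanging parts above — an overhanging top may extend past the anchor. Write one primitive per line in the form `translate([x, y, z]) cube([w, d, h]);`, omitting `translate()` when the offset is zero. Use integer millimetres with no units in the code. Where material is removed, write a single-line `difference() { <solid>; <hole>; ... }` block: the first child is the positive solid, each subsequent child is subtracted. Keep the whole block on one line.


difference() { translate([202, 384, 0]) cube([4056, 208, 2953]); translate([1338, 384, 1268]) cube([1263, 208, 1094]); }


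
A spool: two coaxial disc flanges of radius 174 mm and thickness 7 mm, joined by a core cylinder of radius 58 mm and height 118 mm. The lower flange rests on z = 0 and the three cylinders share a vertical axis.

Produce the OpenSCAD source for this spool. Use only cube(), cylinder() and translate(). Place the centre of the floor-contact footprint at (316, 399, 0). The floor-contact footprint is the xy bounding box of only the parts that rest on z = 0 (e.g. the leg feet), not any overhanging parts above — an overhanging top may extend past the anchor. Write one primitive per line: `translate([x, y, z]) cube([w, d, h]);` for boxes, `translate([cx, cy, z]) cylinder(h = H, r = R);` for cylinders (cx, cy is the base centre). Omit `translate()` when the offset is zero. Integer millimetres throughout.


translate([316, 399, 0]) cylinder(h = 7, r = 174);
translate([316, 399, 7]) cylinder(h = 118, r = 58);
translate([316, 399, 125]) cylinder(h = 7, r = 174);


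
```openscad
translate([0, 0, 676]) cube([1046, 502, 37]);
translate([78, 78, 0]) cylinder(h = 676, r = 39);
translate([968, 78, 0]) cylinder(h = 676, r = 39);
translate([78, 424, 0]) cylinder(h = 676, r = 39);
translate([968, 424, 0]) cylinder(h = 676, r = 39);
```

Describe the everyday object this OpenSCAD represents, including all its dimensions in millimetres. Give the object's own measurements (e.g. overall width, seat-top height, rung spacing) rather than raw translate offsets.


A rectangular dining table. The top is 1046×502×37 mm with its upper surface at z = 713 mm. It stands on four round legs of 78 mm diameter, each leg's bounding box inset 39 mm from the nearest pair of top edges, running from the floor to the underside of the top.


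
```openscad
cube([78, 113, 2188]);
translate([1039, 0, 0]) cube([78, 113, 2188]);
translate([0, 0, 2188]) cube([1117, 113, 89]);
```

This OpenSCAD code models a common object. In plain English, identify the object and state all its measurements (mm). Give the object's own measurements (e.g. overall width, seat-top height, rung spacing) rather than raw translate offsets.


A door frame. The clear opening is 961 mm wide and 2188 mm high. Two 78 mm wide jambs, 113 mm deep, stand either side of the opening from the floor to the top of the opening. A 89 mm thick head sits across the top of both jambs, spanning the full outside width of the frame.


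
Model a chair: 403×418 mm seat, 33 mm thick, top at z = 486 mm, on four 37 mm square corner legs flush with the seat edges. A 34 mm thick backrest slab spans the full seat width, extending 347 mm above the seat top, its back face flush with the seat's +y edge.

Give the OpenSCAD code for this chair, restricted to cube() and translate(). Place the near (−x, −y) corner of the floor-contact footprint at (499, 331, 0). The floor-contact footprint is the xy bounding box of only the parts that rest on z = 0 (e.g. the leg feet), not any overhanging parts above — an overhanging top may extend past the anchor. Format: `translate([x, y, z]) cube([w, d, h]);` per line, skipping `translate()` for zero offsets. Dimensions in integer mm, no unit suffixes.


// leg_h = 486 - 33 = 453
translate([499, 331, 453]) cube([403, 418, 33]);
translate([499, 331, 0]) cube([37, 37, 453]);
translate([865, 331, 0]) cube([37, 37, 453]);
translate([499, 712, 0]) cube([37, 37, 453]);
translate([865, 712, 0]) cube([37, 37, 453]);
translate([499, 715, 486]) cube([403, 34, 347]);


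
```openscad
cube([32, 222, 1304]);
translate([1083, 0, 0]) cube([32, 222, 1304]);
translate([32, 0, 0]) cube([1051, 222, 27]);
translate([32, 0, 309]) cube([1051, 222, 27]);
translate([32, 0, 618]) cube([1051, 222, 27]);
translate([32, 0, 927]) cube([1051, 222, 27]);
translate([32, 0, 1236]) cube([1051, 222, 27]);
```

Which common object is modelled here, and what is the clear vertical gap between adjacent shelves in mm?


A bookshelf. The clear shelf gap is 282 mm.

Two tall side panels with 5 horizontal boards between them — a bookshelf. The first two shelf undersides are at z = 0 and z = 309; with shelf thickness 27, the clear gap is 309 − 0 − 27 = 282 mm.


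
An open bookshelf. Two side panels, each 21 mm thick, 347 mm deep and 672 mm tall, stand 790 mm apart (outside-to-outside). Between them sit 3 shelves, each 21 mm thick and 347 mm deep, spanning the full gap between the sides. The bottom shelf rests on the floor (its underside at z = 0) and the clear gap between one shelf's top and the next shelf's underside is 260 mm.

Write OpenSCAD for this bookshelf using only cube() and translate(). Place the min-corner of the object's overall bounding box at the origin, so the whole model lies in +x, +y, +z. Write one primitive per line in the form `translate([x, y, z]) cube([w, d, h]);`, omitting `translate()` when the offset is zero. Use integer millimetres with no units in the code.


cube([21, 347, 672]);
translate([769, 0, 0]) cube([21, 347, 672]);
translate([21, 0, 0]) cube([748, 347, 21]);
translate([21, 0, 281]) cube([748, 347, 21]);
translate([21, 0, 562]) cube([748, 347, 21]);


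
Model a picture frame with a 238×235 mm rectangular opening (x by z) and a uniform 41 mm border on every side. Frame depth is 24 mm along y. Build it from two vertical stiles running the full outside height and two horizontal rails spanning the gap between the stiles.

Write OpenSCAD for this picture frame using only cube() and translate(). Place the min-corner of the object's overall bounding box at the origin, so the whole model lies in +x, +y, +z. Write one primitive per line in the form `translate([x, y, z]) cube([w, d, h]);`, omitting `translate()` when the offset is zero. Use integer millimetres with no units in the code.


cube([41, 24, 317]);
translate([279, 0, 0]) cube([41, 24, 317]);
translate([41, 0, 0]) cube([238, 24, 41]);
translate([41, 0, 276]) cube([238, 24, 41]);


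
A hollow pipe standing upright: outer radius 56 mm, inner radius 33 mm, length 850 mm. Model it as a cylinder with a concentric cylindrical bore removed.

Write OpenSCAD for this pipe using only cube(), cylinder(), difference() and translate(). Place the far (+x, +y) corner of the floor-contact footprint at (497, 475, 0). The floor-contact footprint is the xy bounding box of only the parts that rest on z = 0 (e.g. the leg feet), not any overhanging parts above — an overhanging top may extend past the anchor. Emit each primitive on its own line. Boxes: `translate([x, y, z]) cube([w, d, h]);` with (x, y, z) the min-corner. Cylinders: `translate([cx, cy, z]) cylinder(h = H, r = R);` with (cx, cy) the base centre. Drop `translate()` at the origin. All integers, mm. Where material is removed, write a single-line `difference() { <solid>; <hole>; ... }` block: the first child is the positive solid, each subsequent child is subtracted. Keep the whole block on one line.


difference() { translate([441, 419, 0]) cylinder(h = 850, r = 56); translate([441, 419, 0]) cylinder(h = 850, r = 33); }


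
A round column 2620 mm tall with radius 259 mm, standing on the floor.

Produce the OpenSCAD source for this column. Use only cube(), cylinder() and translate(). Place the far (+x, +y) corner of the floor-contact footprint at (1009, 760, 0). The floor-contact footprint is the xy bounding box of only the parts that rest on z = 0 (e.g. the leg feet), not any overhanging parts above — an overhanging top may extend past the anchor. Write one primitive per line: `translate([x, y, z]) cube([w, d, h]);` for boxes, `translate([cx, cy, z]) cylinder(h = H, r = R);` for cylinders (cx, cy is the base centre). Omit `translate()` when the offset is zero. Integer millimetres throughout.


translate([750, 501, 0]) cylinder(h = 2620, r = 259);


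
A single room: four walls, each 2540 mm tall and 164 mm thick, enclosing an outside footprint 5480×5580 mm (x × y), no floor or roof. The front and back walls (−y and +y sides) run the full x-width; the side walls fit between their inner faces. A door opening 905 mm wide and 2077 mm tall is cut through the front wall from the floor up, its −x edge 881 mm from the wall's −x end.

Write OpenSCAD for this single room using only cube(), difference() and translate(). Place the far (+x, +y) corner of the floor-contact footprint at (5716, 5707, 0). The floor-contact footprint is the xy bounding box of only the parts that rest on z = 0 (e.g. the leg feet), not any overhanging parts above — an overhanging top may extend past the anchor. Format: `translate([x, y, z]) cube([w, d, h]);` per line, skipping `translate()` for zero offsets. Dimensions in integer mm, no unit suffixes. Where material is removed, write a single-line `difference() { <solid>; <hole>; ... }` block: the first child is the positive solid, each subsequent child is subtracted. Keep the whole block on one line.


difference() { translate([236, 127, 0]) cube([5480, 164, 2540]); translate([1117, 127, 0]) cube([905, 164, 2077]); }
translate([236, 5543, 0]) cube([5480, 164, 2540]);
translate([236, 291, 0]) cube([164, 5252, 2540]);
translate([5552, 291, 0]) cube([164, 5252, 2540]);


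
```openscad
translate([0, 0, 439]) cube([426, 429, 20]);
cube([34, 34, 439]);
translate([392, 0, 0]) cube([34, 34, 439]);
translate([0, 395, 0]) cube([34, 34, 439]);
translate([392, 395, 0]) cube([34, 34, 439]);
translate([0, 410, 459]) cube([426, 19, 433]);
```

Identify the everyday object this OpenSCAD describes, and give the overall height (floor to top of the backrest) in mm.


A chair. The overall height is 892 mm.

A slab on four corner posts with a tall panel at the back — a chair. The seat slab sits at z = 439 with thickness 20, and the 433 mm backrest starts at the seat top, so the overall height is 439 + 20 + 433 = 892 mm.


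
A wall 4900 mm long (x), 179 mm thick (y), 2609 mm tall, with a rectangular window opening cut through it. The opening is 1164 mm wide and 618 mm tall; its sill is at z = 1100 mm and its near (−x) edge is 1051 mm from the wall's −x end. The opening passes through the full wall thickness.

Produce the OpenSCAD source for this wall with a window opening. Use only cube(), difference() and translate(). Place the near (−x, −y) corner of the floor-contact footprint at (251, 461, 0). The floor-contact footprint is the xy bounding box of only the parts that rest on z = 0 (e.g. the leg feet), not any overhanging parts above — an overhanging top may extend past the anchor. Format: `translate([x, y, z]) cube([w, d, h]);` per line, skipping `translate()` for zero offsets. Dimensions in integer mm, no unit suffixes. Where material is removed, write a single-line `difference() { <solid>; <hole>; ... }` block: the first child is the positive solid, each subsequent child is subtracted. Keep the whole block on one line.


difference() { translate([251, 461, 0]) cube([4900, 179, 2609]); translate([1302, 461, 1100]) cube([1164, 179, 618]); }


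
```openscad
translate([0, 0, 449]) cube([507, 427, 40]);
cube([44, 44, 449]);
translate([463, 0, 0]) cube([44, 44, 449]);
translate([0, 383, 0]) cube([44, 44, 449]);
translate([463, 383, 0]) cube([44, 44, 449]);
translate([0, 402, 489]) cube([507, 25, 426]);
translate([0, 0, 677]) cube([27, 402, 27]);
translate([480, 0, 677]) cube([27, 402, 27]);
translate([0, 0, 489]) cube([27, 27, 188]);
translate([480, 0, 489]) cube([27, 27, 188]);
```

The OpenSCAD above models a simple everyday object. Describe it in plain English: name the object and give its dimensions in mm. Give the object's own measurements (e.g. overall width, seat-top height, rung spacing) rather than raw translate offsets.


A chair. The seat is a 507×427×40 mm slab with its top at z = 489 mm, on four 44×44 mm corner legs (flush with the seat edges, standing on z = 0). A flat backrest 25 mm thick, 426 mm tall, spans the full seat width and rises from the seat top along its +y edge, rear face flush with the rear of the seat. Two armrests of 27×27 mm section run along each side from the seat's front edge to the front of the backrest, top faces 215 mm above the seat top and outer faces flush with the seat's x-edges; a 27×27 mm post under the front of each armrest stands on the seat at the front corner.


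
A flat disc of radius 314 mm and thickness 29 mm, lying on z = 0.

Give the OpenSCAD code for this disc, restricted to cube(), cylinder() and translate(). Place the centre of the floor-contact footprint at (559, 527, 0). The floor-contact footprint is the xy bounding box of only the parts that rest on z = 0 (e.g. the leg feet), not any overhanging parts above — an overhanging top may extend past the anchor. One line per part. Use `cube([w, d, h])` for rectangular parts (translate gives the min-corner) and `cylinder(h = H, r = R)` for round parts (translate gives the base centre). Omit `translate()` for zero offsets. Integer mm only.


translate([559, 527, 0]) cylinder(h = 29, r = 314);


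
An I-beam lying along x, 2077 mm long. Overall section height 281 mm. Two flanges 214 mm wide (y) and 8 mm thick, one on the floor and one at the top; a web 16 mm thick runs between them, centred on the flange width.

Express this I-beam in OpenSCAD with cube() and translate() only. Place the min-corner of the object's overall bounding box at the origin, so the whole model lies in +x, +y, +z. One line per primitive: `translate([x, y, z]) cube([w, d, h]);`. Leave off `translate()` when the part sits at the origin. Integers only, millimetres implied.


cube([2077, 214, 8]);
translate([0, 99, 8]) cube([2077, 16, 265]);
translate([0, 0, 273]) cube([2077, 214, 8]);


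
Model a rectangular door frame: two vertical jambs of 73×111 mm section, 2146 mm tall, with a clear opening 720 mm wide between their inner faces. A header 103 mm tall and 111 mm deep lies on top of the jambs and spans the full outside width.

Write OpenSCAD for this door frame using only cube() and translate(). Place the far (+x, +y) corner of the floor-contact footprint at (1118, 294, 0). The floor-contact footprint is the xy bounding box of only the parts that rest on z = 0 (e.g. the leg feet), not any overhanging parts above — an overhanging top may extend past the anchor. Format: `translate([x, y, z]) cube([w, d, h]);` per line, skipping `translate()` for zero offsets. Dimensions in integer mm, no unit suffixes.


translate([252, 183, 0]) cube([73, 111, 2146]);
translate([1045, 183, 0]) cube([73, 111, 2146]);
translate([252, 183, 2146]) cube([866, 111, 103]);


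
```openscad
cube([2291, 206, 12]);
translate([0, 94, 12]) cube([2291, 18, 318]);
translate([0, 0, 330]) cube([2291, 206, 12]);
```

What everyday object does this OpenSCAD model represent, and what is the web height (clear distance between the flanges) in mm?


An I-beam. The web height is 318 mm.

Two wide flanges with a thin centred web — an I-beam. Overall 342 mm minus two 12 mm flanges gives a web of 342 − 2·12 = 318 mm.


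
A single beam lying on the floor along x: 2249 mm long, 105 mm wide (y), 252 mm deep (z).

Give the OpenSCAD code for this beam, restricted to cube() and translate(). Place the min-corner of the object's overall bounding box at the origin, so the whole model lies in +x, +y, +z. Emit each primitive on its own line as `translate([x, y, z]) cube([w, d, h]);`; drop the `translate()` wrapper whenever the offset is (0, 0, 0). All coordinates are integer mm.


cube([2249, 105, 252]);


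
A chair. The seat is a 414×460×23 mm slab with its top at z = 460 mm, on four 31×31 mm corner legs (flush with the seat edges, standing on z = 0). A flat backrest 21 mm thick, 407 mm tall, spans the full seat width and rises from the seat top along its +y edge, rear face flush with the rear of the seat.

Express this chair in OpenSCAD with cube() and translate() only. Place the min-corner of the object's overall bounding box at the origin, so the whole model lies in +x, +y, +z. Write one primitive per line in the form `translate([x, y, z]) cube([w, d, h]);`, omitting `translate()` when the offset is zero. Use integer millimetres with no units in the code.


translate([0, 0, 437]) cube([414, 460, 23]);
cube([31, 31, 437]);
translate([383, 0, 0]) cube([31, 31, 437]);
translate([0, 429, 0]) cube([31, 31, 437]);
translate([383, 429, 0]) cube([31, 31, 437]);
translate([0, 439, 460]) cube([414, 21, 407]);


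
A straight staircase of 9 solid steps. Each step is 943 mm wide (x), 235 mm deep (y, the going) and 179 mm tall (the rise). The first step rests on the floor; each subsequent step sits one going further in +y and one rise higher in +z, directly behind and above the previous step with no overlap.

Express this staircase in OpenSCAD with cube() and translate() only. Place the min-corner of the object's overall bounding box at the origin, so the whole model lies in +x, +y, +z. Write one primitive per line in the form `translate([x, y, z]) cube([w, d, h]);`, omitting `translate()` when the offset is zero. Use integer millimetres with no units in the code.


cube([943, 235, 179]);
translate([0, 235, 179]) cube([943, 235, 179]);
translate([0, 470, 358]) cube([943, 235, 179]);
translate([0, 705, 537]) cube([943, 235, 179]);
translate([0, 940, 716]) cube([943, 235, 179]);
translate([0, 1175, 895]) cube([943, 235, 179]);
translate([0, 1410, 1074]) cube([943, 235, 179]);
translate([0, 1645, 1253]) cube([943, 235, 179]);
translate([0, 1880, 1432]) cube([943, 235, 179]);


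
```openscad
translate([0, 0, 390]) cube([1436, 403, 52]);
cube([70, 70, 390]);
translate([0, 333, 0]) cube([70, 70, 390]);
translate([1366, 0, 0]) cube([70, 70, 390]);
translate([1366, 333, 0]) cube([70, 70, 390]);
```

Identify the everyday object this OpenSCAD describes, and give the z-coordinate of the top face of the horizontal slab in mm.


A bench. The seat-top height is 442 mm.

A long slab on four corner posts — a bench. The slab sits at z = 390 with thickness 52, so the top is 390 + 52 = 442 mm.


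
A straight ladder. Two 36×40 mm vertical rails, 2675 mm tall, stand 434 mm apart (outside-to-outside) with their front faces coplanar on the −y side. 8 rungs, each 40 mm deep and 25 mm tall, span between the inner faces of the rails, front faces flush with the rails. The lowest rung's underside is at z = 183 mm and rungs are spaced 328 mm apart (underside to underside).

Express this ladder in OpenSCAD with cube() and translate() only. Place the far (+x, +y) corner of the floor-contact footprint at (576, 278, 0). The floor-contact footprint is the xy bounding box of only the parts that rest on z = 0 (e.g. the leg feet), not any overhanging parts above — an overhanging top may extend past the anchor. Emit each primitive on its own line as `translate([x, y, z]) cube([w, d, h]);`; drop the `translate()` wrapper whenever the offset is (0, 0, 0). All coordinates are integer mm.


translate([142, 238, 0]) cube([36, 40, 2675]);
translate([540, 238, 0]) cube([36, 40, 2675]);
translate([178, 238, 183]) cube([362, 40, 25]);
translate([178, 238, 511]) cube([362, 40, 25]);
translate([178, 238, 839]) cube([362, 40, 25]);
translate([178, 238, 1167]) cube([362, 40, 25]);
translate([178, 238, 1495]) cube([362, 40, 25]);
translate([178, 238, 1823]) cube([362, 40, 25]);
translate([178, 238, 2151]) cube([362, 40, 25]);
translate([178, 238, 2479]) cube([362, 40, 25]);


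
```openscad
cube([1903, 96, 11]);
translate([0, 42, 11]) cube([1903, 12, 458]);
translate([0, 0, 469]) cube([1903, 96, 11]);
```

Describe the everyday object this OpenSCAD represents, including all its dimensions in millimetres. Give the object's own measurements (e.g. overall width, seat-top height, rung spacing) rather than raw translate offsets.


An I-beam lying along x, 1903 mm long. Overall section height 480 mm. Two flanges 96 mm wide (y) and 11 mm thick, one on the floor and one at the top; a web 12 mm thick runs between them, centred on the flange width.


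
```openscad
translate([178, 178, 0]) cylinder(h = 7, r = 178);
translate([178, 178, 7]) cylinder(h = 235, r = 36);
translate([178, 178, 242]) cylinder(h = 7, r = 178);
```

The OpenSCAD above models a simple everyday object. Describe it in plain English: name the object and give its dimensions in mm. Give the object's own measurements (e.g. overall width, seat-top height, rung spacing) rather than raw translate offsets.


A spool: two coaxial disc flanges of radius 178 mm and thickness 7 mm, joined by a core cylinder of radius 36 mm and height 235 mm. The lower flange rests on z = 0 and the three cylinders share a vertical axis.


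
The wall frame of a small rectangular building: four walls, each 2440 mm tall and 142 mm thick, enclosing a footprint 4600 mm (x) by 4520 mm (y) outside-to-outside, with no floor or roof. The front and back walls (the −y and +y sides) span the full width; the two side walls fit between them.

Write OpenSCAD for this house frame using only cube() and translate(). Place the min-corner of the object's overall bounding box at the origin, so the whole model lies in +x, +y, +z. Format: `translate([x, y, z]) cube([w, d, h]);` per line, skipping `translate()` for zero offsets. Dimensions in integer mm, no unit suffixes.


cube([4600, 142, 2440]);
translate([0, 4378, 0]) cube([4600, 142, 2440]);
translate([0, 142, 0]) cube([142, 4236, 2440]);
translate([4458, 142, 0]) cube([142, 4236, 2440]);


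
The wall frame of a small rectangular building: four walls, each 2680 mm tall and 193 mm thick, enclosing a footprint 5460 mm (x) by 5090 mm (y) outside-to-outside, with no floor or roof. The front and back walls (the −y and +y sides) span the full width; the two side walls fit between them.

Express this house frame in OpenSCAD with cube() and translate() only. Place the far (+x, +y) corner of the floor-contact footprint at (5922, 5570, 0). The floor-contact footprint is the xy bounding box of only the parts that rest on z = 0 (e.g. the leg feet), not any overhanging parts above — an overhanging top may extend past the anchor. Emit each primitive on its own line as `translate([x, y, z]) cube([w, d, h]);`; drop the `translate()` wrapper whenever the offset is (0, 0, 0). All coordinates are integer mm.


translate([462, 480, 0]) cube([5460, 193, 2680]);
translate([462, 5377, 0]) cube([5460, 193, 2680]);
translate([462, 673, 0]) cube([193, 4704, 2680]);
translate([5729, 673, 0]) cube([193, 4704, 2680]);


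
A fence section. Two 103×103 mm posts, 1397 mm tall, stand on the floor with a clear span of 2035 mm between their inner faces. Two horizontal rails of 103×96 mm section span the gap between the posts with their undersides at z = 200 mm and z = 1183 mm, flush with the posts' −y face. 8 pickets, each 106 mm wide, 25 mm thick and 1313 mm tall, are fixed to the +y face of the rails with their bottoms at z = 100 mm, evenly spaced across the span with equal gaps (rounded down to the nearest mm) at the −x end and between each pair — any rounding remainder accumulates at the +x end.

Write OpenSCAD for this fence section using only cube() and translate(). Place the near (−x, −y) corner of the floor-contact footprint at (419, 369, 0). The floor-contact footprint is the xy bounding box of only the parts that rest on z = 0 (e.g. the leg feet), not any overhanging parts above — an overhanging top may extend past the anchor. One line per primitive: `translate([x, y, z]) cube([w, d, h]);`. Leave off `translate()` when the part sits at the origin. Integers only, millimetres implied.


translate([419, 369, 0]) cube([103, 103, 1397]);
translate([2557, 369, 0]) cube([103, 103, 1397]);
translate([522, 369, 200]) cube([2035, 103, 96]);
translate([522, 369, 1183]) cube([2035, 103, 96]);
translate([653, 472, 100]) cube([106, 25, 1313]);
translate([890, 472, 100]) cube([106, 25, 1313]);
translate([1127, 472, 100]) cube([106, 25, 1313]);
translate([1364, 472, 100]) cube([106, 25, 1313]);
translate([1601, 472, 100]) cube([106, 25, 1313]);
translate([1838, 472, 100]) cube([106, 25, 1313]);
translate([2075, 472, 100]) cube([106, 25, 1313]);
translate([2312, 472, 100]) cube([106, 25, 1313]);
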